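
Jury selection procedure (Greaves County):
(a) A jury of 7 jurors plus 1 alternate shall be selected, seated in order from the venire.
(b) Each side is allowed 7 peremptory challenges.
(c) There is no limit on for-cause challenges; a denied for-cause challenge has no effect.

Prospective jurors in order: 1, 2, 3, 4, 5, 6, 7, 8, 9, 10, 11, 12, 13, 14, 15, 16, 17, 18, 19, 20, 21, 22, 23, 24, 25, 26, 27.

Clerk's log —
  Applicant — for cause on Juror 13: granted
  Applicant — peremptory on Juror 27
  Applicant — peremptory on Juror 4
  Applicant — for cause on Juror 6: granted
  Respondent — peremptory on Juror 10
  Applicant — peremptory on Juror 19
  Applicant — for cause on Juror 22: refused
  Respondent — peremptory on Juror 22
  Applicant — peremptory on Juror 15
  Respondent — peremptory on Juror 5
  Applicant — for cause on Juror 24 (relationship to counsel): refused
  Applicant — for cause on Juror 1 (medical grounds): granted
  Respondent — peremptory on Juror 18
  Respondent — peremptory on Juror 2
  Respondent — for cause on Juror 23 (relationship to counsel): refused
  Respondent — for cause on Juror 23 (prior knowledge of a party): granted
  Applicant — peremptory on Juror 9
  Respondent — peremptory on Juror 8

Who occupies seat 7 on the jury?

Removed: #1, #2, #4, #5, #6, #8, #9, #10, #13, #15, #18, #19, #22, #23, #27. (#24 stays — for-cause denied.)
Seating in order: seats 1–7 → #3, #7, #11, #12, #14, #16, #17; alternates → #20.
So seat 7 is #17.

17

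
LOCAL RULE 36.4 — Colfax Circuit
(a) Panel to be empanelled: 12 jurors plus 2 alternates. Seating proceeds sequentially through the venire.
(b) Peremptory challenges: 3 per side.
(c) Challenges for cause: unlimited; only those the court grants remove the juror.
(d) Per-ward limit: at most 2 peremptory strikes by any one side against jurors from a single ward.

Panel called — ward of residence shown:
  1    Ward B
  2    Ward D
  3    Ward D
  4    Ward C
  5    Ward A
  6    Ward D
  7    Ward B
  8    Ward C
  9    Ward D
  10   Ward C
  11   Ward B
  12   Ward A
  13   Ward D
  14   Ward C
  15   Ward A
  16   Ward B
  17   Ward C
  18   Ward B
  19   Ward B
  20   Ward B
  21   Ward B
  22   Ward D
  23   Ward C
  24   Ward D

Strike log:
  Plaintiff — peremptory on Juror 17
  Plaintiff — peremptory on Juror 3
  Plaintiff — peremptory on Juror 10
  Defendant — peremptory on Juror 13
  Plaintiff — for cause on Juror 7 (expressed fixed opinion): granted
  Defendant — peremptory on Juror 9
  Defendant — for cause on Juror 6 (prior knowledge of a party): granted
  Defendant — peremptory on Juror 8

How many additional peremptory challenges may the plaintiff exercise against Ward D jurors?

Plaintiff peremptories so far: #17, #3, #10 — 3 of 3 used, 0 left overall.
Against Ward D: #3 — 1 used; per-ward cap 2 leaves 1.
Binding limit: min(0, 1) = 0.

0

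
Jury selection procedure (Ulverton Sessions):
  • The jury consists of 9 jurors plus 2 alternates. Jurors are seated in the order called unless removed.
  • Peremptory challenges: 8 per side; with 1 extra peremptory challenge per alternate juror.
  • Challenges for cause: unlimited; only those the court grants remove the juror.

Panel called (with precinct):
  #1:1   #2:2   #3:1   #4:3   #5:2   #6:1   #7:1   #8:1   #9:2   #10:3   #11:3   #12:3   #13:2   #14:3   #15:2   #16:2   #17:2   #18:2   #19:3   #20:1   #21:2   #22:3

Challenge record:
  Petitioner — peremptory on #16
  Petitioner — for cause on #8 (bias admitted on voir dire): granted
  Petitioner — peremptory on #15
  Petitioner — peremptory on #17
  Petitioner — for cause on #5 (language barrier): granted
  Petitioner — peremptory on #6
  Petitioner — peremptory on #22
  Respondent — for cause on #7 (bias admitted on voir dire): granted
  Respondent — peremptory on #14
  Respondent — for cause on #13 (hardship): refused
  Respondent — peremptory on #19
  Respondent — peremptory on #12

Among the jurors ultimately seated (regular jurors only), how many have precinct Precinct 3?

Removed: #5, #6, #7, #8, #12, #14, #15, #16, #17, #19, #22.
Seated jurors 1–9: #1, #2, #3, #4, #9, #10, #11, #13, #18 (alternates #20, #21 not counted).
Of those, in Precinct 3: #4, #10, #11 → 3.

3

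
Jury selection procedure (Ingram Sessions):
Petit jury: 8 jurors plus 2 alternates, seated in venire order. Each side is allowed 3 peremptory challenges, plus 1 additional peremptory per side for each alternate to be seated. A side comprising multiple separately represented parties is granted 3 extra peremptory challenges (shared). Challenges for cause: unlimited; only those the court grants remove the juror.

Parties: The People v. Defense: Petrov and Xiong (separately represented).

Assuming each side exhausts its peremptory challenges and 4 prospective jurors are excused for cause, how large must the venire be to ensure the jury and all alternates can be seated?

27

Seats to fill: 8 + 2 alternates = 10.
Peremptories — The People: 3 + 1×2 = 5; Defense: 3 + 1×2 + 3 = 8; total 13.
For-cause removals: 4.
Minimum venire: 10 + 13 + 4 = 27.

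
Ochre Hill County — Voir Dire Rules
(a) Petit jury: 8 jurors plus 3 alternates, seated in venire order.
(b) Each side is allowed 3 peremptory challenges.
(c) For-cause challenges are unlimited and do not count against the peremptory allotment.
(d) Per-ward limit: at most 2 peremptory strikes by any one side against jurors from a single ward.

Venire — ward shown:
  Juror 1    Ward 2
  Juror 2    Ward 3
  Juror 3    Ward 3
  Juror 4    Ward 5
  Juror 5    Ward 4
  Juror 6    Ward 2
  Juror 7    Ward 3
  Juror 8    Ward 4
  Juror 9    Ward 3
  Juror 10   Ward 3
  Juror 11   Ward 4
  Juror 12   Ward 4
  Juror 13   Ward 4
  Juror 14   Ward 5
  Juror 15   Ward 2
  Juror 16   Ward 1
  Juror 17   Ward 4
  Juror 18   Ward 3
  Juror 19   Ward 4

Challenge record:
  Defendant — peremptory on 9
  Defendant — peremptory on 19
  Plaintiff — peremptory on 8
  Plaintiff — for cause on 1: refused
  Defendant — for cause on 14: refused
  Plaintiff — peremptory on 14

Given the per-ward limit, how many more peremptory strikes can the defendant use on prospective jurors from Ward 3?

1

Defendant peremptories so far: #9, #19 — 2 of 3 used, 1 left overall.
Against Ward 3: #9 — 1 used; per-ward cap 2 leaves 1.
Binding limit: min(1, 1) = 1.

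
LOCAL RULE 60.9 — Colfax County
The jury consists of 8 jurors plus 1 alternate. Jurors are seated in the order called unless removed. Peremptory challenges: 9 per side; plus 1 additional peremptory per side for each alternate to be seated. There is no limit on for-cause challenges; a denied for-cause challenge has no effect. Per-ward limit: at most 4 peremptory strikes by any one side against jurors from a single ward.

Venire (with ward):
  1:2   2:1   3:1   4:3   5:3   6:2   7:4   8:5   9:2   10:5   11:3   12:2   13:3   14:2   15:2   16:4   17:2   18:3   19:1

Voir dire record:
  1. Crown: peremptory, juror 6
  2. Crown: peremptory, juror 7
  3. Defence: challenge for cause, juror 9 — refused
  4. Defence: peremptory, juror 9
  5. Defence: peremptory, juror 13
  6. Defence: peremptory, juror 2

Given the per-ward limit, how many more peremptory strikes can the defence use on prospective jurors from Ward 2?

Defence peremptories so far: #9, #13, #2 — 3 of 10 used, 7 left overall.
Against Ward 2: #9 — 1 used; per-ward cap 4 leaves 3.
Binding limit: min(7, 3) = 3.

3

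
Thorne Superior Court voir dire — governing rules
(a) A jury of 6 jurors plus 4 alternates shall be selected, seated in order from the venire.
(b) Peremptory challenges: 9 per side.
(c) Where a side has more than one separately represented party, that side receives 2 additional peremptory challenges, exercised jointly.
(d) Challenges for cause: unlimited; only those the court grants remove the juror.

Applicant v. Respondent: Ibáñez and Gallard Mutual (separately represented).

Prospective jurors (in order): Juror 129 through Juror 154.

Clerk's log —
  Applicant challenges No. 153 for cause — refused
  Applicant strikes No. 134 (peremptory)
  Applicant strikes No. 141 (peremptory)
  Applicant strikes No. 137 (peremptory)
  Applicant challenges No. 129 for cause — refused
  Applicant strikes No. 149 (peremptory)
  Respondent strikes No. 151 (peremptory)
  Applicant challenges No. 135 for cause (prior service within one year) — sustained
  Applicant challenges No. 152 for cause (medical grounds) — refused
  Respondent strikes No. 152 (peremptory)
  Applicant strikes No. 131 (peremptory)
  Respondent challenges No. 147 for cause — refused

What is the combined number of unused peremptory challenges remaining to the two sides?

Applicant allotment: 9. Respondent allotment: 9 base + 2 multi-party = 11.
Applicant peremptories used: #134, #141, #137, #149, #131 — 5 (for-cause on #153, #129, #135, #152 don't count).
Respondent peremptories used: #151, #152 — 2 (the for-cause on #147 doesn't count).
Remaining: (9 − 5) + (11 − 2) = 13.

13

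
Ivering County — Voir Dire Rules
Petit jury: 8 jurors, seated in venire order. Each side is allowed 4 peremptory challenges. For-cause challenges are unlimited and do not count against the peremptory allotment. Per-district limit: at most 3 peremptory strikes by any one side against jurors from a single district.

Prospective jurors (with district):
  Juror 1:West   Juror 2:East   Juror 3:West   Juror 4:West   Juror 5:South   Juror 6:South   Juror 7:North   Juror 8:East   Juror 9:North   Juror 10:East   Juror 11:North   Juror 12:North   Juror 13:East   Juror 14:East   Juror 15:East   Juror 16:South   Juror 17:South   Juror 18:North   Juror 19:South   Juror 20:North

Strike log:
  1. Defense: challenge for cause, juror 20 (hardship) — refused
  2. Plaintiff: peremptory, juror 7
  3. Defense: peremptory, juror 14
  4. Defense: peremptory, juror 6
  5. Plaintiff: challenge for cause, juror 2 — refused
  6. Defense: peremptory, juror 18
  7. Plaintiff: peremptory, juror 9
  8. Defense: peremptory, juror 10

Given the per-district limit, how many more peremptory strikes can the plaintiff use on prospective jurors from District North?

1

Plaintiff peremptories so far: #7, #9 — 2 of 4 used, 2 left overall.
Against District North: #7, #9 — 2 used; per-district cap 3 leaves 1.
Binding limit: min(2, 1) = 1.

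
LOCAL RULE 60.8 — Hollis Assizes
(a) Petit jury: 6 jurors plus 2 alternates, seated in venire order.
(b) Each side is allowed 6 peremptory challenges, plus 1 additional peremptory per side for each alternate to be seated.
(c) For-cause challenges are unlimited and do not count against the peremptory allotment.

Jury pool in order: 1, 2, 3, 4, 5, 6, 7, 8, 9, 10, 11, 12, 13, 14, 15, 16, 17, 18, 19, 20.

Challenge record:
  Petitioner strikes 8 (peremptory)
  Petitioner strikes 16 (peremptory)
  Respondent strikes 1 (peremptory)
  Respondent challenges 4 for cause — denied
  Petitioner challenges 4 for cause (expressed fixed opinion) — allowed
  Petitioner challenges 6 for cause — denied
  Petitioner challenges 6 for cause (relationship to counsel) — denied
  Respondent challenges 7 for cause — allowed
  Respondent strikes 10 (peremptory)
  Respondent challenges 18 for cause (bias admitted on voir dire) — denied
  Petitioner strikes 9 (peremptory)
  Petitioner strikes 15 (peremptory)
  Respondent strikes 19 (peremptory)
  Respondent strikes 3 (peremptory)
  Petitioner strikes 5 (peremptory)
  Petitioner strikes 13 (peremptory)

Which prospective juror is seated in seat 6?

17

Removed: #1, #3, #4, #5, #7, #8, #9, #10, #13, #15, #16, #19. (#6, #18 stay — for-cause denied.)
Filling seats in venire order through position 6: #2, #6, #11, #12, #14, #17.
So seat 6 is #17.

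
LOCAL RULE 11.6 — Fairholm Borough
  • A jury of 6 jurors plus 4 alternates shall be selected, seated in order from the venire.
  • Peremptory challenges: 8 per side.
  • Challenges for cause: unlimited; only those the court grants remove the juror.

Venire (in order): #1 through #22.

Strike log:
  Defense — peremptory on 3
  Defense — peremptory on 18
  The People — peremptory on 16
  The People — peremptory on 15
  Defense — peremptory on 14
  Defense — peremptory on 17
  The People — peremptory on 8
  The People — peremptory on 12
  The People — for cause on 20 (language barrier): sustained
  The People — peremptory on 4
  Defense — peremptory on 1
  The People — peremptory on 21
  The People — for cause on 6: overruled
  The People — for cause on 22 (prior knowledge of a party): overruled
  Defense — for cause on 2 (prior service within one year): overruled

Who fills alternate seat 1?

Removed: #1, #3, #4, #8, #12, #14, #15, #16, #17, #18, #20, #21. (#2, #6, #22 stay — for-cause denied.)
Seating in order: seats 1–6 → #2, #5, #6, #7, #9, #10; alternates → #11, #13, #19, #22.
So alternate 1 is #11.

11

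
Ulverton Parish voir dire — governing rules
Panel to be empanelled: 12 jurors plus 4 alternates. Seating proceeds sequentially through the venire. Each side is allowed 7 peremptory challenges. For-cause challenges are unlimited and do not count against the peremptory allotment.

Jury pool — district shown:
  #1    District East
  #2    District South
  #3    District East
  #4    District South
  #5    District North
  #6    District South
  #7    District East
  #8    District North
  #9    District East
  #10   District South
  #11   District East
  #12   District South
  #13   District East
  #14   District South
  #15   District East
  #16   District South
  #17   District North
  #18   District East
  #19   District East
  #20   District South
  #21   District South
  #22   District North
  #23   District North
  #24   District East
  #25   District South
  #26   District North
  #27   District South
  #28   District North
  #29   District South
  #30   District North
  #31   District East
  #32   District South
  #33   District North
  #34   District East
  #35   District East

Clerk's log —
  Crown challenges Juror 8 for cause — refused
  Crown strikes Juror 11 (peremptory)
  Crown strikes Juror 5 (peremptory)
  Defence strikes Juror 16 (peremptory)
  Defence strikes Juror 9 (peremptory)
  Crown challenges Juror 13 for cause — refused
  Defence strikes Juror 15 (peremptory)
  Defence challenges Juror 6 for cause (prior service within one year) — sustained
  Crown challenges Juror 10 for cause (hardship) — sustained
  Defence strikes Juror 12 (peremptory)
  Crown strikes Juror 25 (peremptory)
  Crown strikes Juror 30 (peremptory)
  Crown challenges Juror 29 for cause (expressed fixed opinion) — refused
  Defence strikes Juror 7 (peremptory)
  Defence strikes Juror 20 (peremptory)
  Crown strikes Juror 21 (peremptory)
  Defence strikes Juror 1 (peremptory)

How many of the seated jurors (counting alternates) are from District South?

Removed: #1, #5, #6, #7, #9, #10, #11, #12, #15, #16, #20, #21, #25, #30.
Seated (16 incl. alternates): #2, #3, #4, #8, #13, #14, #17, #18, #19, #22, #23, #24, #26, #27, #28, #29.
Of those, in District South: #2, #4, #14, #27, #29 → 5.

5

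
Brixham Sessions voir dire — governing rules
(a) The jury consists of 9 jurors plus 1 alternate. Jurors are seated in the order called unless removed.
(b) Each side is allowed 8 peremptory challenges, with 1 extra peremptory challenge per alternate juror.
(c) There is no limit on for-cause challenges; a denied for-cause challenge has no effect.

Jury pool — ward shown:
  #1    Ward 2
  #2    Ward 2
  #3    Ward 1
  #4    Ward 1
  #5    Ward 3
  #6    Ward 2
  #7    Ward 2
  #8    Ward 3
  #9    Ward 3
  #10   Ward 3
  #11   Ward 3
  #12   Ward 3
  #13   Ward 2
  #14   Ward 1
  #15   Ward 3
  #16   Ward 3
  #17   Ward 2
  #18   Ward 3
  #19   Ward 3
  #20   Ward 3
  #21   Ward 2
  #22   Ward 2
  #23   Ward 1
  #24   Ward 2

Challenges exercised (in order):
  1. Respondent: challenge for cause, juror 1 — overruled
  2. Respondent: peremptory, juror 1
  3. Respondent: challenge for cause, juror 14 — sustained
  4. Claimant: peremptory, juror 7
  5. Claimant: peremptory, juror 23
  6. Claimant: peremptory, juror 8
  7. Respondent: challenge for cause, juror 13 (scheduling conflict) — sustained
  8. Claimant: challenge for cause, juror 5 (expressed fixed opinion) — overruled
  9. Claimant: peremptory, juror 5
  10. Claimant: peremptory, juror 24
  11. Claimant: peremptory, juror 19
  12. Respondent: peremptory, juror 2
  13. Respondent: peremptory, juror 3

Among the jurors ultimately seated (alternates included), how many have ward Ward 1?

1

Removed: #1, #2, #3, #5, #7, #8, #13, #14, #19, #23, #24.
Seated (10 incl. alternates): #4, #6, #9, #10, #11, #12, #15, #16, #17, #18.
Of those, in Ward 1: #4 → 1.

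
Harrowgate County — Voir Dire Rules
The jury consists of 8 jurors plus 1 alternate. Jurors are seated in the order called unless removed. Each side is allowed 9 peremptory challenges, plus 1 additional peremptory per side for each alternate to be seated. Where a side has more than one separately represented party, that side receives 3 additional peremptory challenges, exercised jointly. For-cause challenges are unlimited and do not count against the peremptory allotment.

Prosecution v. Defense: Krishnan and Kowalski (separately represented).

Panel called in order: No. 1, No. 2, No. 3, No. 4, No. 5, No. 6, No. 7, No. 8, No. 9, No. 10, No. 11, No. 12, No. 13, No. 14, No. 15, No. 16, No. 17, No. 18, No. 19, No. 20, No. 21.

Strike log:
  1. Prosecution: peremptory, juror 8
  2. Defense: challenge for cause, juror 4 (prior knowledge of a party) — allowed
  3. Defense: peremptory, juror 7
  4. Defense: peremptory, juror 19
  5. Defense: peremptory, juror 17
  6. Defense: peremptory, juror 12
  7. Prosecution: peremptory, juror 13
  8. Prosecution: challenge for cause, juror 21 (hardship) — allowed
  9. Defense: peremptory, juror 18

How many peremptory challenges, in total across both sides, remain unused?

Prosecution allotment: 9 base + 1 × 1 alternate = 10. Defense allotment: 9 base + 1 × 1 alternate + 3 multi-party = 13.
Prosecution peremptories used: #8, #13 — 2 (the for-cause on #21 doesn't count).
Defense peremptories used: #7, #19, #17, #12, #18 — 5 (the for-cause on #4 doesn't count).
Remaining: (10 − 2) + (13 − 5) = 16.

16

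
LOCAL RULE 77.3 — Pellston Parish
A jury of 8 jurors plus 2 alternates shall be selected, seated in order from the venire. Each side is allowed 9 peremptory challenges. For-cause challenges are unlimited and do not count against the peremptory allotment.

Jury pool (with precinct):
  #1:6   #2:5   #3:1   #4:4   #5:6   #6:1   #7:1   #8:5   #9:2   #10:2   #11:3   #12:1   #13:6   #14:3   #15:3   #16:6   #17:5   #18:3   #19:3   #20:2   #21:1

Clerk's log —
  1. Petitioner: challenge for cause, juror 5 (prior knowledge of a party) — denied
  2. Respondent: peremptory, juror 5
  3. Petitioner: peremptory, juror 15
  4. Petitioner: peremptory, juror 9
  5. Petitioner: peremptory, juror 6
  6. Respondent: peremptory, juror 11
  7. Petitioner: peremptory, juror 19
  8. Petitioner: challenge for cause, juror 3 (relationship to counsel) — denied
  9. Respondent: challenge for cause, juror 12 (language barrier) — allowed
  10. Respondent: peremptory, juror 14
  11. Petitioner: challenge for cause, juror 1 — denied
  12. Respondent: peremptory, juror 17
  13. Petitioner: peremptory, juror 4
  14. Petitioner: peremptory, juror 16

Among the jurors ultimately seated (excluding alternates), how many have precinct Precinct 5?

2

Removed: #4, #5, #6, #9, #11, #12, #14, #15, #16, #17, #19.
Seated jurors 1–8: #1, #2, #3, #7, #8, #10, #13, #18 (alternates #20, #21 not counted).
Of those, in Precinct 5: #2, #8 → 2.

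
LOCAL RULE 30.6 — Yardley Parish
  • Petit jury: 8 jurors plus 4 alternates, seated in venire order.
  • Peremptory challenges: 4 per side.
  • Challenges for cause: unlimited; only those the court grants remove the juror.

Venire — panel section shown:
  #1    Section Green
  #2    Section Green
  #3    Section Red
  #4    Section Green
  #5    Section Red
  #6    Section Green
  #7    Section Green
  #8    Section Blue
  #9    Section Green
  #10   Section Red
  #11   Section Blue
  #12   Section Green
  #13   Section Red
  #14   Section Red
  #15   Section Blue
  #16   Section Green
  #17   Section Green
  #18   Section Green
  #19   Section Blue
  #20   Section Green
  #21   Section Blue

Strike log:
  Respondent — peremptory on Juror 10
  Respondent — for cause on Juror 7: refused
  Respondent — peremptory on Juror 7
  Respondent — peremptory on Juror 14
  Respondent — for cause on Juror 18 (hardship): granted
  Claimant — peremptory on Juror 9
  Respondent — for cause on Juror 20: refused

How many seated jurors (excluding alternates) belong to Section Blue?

Removed: #7, #9, #10, #14, #18.
Seated jurors 1–8: #1, #2, #3, #4, #5, #6, #8, #11 (alternates #12, #13, #15, #16 not counted).
Of those, in Section Blue: #8, #11 → 2.

2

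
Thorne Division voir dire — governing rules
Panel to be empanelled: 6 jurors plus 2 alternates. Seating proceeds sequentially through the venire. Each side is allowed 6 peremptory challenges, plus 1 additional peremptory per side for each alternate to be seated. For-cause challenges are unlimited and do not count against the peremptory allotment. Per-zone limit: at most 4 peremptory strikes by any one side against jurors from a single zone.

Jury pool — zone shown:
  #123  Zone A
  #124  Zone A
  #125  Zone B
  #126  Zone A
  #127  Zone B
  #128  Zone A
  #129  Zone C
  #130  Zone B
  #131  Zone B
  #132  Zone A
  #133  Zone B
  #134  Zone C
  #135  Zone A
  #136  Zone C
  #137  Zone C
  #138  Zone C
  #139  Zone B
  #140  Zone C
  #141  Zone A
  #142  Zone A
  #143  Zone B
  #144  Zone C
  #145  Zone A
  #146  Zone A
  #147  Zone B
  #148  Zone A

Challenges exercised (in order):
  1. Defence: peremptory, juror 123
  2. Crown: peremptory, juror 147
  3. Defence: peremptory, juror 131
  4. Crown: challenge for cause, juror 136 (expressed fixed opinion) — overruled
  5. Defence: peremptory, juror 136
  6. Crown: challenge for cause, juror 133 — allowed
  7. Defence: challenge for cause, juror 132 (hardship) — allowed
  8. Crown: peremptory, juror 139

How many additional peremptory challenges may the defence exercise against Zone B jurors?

3

Defence peremptories so far: #123, #131, #136 — 3 of 8 used, 5 left overall.
Against Zone B: #131 — 1 used; per-zone cap 4 leaves 3.
Binding limit: min(5, 3) = 3.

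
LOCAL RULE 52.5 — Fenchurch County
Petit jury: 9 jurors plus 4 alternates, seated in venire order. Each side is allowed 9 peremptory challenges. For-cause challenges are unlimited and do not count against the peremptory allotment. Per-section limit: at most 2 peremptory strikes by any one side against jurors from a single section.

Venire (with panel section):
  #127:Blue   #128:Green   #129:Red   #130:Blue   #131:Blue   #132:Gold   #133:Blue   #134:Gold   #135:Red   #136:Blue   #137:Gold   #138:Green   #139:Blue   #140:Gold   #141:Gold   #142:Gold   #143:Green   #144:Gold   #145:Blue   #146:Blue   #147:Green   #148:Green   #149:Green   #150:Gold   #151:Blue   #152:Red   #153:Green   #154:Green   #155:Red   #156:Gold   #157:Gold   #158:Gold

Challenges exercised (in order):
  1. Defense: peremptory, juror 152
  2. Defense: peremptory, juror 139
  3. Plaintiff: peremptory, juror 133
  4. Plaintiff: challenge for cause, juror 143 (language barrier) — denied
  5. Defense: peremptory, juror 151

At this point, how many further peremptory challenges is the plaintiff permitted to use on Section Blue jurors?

Plaintiff peremptories so far: #133 — 1 of 9 used, 8 left overall.
Against Section Blue: #133 — 1 used; per-section cap 2 leaves 1.
Binding limit: min(8, 1) = 1.

1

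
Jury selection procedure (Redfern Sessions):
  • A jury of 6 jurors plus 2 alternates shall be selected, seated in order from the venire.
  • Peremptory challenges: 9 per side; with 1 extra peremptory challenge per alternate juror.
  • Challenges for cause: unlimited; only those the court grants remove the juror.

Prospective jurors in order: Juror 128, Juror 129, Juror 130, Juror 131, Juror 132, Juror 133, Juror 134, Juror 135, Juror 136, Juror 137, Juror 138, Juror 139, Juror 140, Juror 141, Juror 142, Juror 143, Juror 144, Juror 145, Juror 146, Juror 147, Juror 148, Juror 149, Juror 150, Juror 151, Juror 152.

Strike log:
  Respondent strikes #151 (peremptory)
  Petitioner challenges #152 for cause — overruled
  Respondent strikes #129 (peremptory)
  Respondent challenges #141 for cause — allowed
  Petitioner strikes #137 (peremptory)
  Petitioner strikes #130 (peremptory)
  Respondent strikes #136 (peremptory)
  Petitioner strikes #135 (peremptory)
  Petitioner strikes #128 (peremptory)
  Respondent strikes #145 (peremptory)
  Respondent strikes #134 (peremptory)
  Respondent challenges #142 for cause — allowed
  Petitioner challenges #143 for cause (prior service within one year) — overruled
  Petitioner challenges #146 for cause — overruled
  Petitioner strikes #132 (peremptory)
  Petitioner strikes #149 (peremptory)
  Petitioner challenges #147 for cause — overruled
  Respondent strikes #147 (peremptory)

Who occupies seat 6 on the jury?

143

Removed: #128, #129, #130, #132, #134, #135, #136, #137, #141, #142, #145, #147, #149, #151. (#143, #146, #152 stay — for-cause denied.)
Filling seats in venire order through position 6: #131, #133, #138, #139, #140, #143.
So seat 6 is #143.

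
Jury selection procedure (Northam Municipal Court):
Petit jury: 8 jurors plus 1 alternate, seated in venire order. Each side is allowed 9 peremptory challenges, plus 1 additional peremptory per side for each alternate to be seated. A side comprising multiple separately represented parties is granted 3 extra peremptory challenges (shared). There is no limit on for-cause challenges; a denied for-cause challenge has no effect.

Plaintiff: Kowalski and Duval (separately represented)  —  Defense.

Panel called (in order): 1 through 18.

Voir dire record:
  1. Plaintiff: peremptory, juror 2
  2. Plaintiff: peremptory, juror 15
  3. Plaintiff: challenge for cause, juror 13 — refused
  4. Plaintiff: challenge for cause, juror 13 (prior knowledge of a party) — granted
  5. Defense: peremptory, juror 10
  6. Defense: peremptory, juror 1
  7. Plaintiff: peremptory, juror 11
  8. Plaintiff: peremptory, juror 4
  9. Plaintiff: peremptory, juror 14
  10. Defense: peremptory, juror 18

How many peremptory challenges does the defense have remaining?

Defense allotment: 9 base + 1 × 1 alternate = 10.
Defense peremptories used: #10, #1, #18 — 3.
Remaining: 10 − 3 = 7.

7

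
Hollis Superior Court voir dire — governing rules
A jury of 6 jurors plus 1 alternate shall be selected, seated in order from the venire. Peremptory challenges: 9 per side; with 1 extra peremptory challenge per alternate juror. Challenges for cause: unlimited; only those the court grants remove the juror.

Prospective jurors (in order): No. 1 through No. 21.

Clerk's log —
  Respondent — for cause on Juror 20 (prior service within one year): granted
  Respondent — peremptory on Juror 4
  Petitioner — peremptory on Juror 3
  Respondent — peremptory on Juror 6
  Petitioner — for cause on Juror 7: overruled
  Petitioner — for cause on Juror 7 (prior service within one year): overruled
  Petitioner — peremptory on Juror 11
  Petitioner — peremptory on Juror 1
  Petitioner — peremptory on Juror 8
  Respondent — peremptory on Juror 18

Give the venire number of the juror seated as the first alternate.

Removed: #1, #3, #4, #6, #8, #11, #18, #20. (#7 stays — for-cause denied.)
Filling seats in venire order through position 7: #2, #5, #7, #9, #10, #12, #13.
So alternate 1 is #13.

13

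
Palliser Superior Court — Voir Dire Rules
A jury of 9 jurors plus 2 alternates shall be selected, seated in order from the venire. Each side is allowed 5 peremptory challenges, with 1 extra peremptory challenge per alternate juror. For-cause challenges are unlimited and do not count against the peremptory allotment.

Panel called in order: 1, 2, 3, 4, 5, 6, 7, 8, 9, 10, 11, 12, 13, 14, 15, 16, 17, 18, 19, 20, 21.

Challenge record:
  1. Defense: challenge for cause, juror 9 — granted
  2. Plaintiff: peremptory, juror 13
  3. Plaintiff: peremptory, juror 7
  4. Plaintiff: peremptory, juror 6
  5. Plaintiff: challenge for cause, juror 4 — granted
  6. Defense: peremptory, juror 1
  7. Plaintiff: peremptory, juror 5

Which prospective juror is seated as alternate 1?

17

Removed: #1, #4, #5, #6, #7, #9, #13.
Seating in order: seats 1–9 → #2, #3, #8, #10, #11, #12, #14, #15, #16; alternates → #17, #18.
So alternate 1 is #17.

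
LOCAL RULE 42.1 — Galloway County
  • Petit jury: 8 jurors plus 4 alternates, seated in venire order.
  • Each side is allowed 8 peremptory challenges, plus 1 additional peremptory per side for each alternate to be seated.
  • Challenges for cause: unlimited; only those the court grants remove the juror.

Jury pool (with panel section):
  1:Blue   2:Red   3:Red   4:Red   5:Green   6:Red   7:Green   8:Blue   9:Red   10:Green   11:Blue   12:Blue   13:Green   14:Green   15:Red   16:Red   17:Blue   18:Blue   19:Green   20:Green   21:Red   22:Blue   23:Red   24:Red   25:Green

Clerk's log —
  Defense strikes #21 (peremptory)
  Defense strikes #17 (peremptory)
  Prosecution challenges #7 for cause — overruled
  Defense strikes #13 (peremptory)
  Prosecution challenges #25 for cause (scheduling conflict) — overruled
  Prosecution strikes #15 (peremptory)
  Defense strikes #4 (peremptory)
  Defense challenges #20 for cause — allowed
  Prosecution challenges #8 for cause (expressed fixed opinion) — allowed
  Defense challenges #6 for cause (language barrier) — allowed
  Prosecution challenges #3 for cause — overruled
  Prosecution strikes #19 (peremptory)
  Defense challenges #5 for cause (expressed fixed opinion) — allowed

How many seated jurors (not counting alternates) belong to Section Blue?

Removed: #4, #5, #6, #8, #13, #15, #17, #19, #20, #21.
Seated jurors 1–8: #1, #2, #3, #7, #9, #10, #11, #12 (alternates #14, #16, #18, #22 not counted).
Of those, in Section Blue: #1, #11, #12 → 3.

3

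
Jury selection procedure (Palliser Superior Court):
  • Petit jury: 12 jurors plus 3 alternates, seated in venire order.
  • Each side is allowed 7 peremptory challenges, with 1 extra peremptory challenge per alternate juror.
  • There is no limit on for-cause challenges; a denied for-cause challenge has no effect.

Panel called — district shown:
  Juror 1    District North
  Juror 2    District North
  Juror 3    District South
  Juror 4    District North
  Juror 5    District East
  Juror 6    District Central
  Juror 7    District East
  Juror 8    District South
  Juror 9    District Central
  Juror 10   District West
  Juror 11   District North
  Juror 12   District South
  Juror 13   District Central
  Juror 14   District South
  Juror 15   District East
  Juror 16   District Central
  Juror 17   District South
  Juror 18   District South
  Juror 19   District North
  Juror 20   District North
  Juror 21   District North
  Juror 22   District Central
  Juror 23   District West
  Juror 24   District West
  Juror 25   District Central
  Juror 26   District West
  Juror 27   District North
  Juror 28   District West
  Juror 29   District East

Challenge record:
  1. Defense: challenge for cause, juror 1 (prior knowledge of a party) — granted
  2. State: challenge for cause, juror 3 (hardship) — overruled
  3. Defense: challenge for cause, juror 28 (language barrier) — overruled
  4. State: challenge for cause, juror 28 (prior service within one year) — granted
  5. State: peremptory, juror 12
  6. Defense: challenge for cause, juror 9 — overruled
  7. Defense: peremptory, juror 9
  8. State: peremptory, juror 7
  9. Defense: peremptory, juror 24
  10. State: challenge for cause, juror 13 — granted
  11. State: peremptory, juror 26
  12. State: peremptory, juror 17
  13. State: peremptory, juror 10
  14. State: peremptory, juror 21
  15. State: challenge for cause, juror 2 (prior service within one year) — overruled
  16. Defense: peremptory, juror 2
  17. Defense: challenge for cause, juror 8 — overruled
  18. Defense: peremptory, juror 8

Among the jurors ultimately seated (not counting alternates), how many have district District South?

3

Removed: #1, #2, #7, #8, #9, #10, #12, #13, #17, #21, #24, #26, #28.
Seated jurors 1–12: #3, #4, #5, #6, #11, #14, #15, #16, #18, #19, #20, #22 (alternates #23, #25, #27 not counted).
Of those, in District South: #3, #14, #18 → 3.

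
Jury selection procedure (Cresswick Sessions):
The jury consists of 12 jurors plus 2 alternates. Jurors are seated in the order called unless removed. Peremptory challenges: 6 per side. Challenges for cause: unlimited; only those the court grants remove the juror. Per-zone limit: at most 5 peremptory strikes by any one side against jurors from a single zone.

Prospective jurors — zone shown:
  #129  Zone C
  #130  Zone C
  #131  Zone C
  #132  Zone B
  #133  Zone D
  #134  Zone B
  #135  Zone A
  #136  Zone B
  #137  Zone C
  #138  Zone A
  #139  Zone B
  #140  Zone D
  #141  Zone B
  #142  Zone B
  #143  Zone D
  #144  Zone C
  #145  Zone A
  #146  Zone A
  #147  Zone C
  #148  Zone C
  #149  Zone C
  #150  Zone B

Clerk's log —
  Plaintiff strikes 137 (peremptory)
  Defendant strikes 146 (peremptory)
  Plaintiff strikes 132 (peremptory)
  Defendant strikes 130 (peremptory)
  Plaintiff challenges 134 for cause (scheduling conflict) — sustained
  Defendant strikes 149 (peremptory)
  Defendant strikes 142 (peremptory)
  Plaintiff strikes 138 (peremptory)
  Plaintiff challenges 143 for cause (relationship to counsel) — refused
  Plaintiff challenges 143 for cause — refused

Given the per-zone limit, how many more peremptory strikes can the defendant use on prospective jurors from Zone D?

2

Defendant peremptories so far: #146, #130, #149, #142 — 4 of 6 used, 2 left overall.
Against Zone D: none yet — per-zone cap 5 leaves 5.
Binding limit: min(2, 5) = 2.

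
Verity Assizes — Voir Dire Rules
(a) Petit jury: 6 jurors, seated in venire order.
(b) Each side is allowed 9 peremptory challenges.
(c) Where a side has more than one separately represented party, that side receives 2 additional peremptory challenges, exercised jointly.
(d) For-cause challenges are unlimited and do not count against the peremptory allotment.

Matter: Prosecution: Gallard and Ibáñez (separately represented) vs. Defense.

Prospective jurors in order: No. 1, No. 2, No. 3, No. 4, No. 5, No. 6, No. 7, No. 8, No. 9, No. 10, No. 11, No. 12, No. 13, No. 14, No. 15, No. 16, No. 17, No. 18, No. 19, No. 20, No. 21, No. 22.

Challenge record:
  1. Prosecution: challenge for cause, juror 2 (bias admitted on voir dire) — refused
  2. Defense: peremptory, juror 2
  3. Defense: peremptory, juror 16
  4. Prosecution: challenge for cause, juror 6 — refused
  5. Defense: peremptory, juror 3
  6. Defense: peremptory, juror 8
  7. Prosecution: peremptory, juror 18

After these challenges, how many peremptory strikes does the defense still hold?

5

Defense allotment: 9.
Defense peremptories used: #2, #16, #3, #8 — 4.
Remaining: 9 − 4 = 5.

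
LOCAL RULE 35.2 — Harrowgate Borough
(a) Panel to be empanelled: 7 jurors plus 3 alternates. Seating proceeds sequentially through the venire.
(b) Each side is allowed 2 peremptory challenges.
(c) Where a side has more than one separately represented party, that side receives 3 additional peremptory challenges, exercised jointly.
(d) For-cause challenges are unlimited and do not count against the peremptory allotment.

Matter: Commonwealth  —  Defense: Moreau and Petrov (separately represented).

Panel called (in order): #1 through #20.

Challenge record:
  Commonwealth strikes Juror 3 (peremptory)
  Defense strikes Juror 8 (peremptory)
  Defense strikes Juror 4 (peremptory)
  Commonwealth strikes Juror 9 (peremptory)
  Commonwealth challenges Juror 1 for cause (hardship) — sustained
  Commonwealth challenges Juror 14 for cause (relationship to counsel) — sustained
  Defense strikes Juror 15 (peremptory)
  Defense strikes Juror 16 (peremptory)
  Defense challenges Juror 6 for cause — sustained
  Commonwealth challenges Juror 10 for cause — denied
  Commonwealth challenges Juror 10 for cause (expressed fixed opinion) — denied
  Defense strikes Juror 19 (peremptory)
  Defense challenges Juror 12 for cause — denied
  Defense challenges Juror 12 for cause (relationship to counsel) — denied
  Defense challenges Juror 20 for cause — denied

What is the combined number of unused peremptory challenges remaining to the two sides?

0

Commonwealth allotment: 2. Defense allotment: 2 base + 3 multi-party = 5.
Commonwealth peremptories used: #3, #9 — 2 (for-cause on #1, #14, #10, #10 don't count).
Defense peremptories used: #8, #4, #15, #16, #19 — 5 (for-cause on #6, #12, #12, #20 don't count).
Remaining: (2 − 2) + (5 − 5) = 0.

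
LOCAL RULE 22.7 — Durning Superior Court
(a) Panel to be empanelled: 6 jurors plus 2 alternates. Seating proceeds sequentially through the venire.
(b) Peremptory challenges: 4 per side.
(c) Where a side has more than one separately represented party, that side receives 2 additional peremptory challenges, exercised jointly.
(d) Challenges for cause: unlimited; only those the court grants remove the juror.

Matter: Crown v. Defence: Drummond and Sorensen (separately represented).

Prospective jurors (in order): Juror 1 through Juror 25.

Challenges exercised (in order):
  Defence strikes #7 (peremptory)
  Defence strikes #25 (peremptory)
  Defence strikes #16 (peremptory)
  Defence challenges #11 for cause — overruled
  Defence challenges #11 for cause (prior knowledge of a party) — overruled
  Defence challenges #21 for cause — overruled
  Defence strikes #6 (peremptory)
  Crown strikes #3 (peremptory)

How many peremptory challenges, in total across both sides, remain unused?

Crown allotment: 4. Defence allotment: 4 base + 2 multi-party = 6.
Crown peremptories used: #3 — 1.
Defence peremptories used: #7, #25, #16, #6 — 4 (for-cause on #11, #11, #21 don't count).
Remaining: (4 − 1) + (6 − 4) = 5.

5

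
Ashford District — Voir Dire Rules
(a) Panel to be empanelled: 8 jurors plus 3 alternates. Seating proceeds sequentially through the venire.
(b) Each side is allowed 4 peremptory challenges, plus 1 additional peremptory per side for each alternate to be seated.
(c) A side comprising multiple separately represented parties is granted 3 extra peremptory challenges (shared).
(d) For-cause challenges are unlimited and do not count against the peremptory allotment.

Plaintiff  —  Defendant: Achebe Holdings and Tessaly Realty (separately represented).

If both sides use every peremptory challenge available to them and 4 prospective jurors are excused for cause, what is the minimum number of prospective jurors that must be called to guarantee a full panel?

Seats to fill: 8 + 3 alternates = 11.
Peremptories — Plaintiff: 4 + 1×3 = 7; Defendant: 4 + 1×3 + 3 = 10; total 17.
For-cause removals: 4.
Minimum venire: 11 + 17 + 4 = 32.

32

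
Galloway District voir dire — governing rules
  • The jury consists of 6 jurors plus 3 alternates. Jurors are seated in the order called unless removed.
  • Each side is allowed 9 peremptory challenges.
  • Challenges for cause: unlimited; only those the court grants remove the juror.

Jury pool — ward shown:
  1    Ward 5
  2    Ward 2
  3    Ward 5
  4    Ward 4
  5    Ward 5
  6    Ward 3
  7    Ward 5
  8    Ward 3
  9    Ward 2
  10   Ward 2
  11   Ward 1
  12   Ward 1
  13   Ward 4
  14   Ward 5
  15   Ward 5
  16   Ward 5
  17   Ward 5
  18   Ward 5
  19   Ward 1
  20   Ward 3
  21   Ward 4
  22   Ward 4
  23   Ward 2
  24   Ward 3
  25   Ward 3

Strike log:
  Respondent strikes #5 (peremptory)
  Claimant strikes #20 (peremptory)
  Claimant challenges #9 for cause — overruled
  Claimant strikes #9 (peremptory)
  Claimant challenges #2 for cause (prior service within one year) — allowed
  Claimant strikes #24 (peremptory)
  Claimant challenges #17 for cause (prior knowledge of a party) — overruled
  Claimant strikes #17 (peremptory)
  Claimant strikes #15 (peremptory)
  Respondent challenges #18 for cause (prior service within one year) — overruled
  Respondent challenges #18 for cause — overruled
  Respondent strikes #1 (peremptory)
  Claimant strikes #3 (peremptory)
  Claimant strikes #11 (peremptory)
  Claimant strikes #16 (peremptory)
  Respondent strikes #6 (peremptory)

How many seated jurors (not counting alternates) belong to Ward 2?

Removed: #1, #2, #3, #5, #6, #9, #11, #15, #16, #17, #20, #24.
Seated jurors 1–6: #4, #7, #8, #10, #12, #13 (alternates #14, #18, #19 not counted).
Of those, in Ward 2: #10 → 1.

1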